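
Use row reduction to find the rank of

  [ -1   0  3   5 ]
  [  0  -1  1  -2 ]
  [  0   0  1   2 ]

rank = 3

R1 -> -1·R1
  [ 1   0  -3  -5 ]
  [ 0  -1   1  -2 ]
  [ 0   0   1   2 ]
R2 -> -1·R2
  [ 1  0  -3  -5 ]
  [ 0  1  -1   2 ]
  [ 0  0   1   2 ]
R2 -> R2 + R3
  [ 1  0  -3  -5 ]
  [ 0  1   0   4 ]
  [ 0  0   1   2 ]
R1 -> R1 + 3·R3
  [ 1  0  0  1 ]
  [ 0  1  0  4 ]
  [ 0  0  1  2 ]
The reduced form has 3 nonzero rows.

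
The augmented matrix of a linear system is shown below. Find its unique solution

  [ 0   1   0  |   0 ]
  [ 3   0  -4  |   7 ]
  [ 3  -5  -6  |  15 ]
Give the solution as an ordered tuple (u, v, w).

ρ1 ↔ ρ2
ρ1 → 1/3·ρ1
ρ3 → ρ3 − 3·ρ1
ρ3 → ρ3 + 5·ρ2
ρ3 → -1/2·ρ3
ρ1 → ρ1 + 4/3·ρ3
Reading off the last column: u = -3, v = 0, w = -4.

(-3, 0, -4)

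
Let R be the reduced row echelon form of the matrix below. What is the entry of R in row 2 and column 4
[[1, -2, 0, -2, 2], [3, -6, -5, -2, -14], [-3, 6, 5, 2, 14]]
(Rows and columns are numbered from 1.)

R2 -> R2 − 3·R1
  [  1  -2   0  -2    2 ]
  [  0   0  -5   4  -20 ]
  [ -3   6   5   2   14 ]
R3 -> R3 + 3·R1
  [ 1  -2   0  -2    2 ]
  [ 0   0  -5   4  -20 ]
  [ 0   0   5  -4   20 ]
R2 -> -1/5·R2
  [ 1  -2  0    -2   2 ]
  [ 0   0  1  -4/5   4 ]
  [ 0   0  5    -4  20 ]
R3 -> R3 − 5·R2
  [ 1  -2  0    -2  2 ]
  [ 0   0  1  -4/5  4 ]
  [ 0   0  0     0  0 ]

-4/5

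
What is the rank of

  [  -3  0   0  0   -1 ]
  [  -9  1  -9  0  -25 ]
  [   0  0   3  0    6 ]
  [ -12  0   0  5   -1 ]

Multiply r1 by -1/3.
  [   1  0   0  0  1/3 ]
  [  -9  1  -9  0  -25 ]
  [   0  0   3  0    6 ]
  [ -12  0   0  5   -1 ]
Add 9 times r1 to r2.
  [   1  0   0  0  1/3 ]
  [   0  1  -9  0  -22 ]
  [   0  0   3  0    6 ]
  [ -12  0   0  5   -1 ]
Add 12 times r1 to r4.
  [ 1  0   0  0  1/3 ]
  [ 0  1  -9  0  -22 ]
  [ 0  0   3  0    6 ]
  [ 0  0   0  5    3 ]
Multiply r3 by 1/3.
  [ 1  0   0  0  1/3 ]
  [ 0  1  -9  0  -22 ]
  [ 0  0   1  0    2 ]
  [ 0  0   0  5    3 ]
Multiply r4 by 1/5.
  [ 1  0   0  0  1/3 ]
  [ 0  1  -9  0  -22 ]
  [ 0  0   1  0    2 ]
  [ 0  0   0  1  3/5 ]
Add 9 times r3 to r2.
  [ 1  0  0  0  1/3 ]
  [ 0  1  0  0   -4 ]
  [ 0  0  1  0    2 ]
  [ 0  0  0  1  3/5 ]
The reduced form has 4 nonzero rows.

rank = 4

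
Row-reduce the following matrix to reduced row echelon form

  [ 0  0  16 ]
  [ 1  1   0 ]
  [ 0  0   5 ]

[[1, 1, 0], [0, 0, 1], [0, 0, 0]]

r1 ↔ r2
  [ 1  1   0 ]
  [ 0  0  16 ]
  [ 0  0   5 ]
r2 ← 1/16·r2
  [ 1  1  0 ]
  [ 0  0  1 ]
  [ 0  0  5 ]
r3 ← r3 − 5·r2
  [ 1  1  0 ]
  [ 0  0  1 ]
  [ 0  0  0 ]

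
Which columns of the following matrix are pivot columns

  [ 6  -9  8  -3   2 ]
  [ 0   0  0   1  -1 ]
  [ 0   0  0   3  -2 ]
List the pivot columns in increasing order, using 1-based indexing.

r1 ← 1/6·r1
  [ 1  -3/2  4/3  -1/2  1/3 ]
  [ 0     0    0     1   -1 ]
  [ 0     0    0     3   -2 ]
r3 ← r3 − 3·r2
  [ 1  -3/2  4/3  -1/2  1/3 ]
  [ 0     0    0     1   -1 ]
  [ 0     0    0     0    1 ]
r2 ← r2 + r3
  [ 1  -3/2  4/3  -1/2  1/3 ]
  [ 0     0    0     1    0 ]
  [ 0     0    0     0    1 ]
r1 ← r1 − 1/3·r3
  [ 1  -3/2  4/3  -1/2  0 ]
  [ 0     0    0     1  0 ]
  [ 0     0    0     0  1 ]
r1 ← r1 + 1/2·r2
  [ 1  -3/2  4/3  0  0 ]
  [ 0     0    0  1  0 ]
  [ 0     0    0  0  1 ]
Pivot columns are the columns containing a leading 1.

1, 4, 5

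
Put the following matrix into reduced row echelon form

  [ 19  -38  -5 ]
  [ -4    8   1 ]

R1 ← 1/19·R1
  [  1  -2  -5/19 ]
  [ -4   8      1 ]
R2 ← R2 + 4·R1
  [ 1  -2  -5/19 ]
  [ 0   0  -1/19 ]
R2 ← -19·R2
  [ 1  -2  -5/19 ]
  [ 0   0      1 ]
R1 ← R1 + 5/19·R2
  [ 1  -2  0 ]
  [ 0   0  1 ]

[[1, -2, 0], [0, 0, 1]]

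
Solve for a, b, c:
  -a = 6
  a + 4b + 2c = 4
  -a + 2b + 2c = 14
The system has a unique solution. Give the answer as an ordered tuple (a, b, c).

(-6, 1, 3)

Form the augmented matrix and row-reduce:
  [ -1  0  0  |   6 ]
  [  1  4  2  |   4 ]
  [ -1  2  2  |  14 ]
R1 → -1·R1
R2 → R2 − R1
R3 → R3 + R1
R2 → 1/4·R2
R3 → R3 − 2·R2
R2 → R2 − 1/2·R3
Reading off the last column: a = -6, b = 1, c = 3.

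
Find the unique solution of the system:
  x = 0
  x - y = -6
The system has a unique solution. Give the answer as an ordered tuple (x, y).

Form the augmented matrix and row-reduce:
  [ 1   0  |   0 ]
  [ 1  -1  |  -6 ]
R2 → R2 − R1
  [ 1   0  |   0 ]
  [ 0  -1  |  -6 ]
R2 → -1·R2
  [ 1  0  |  0 ]
  [ 0  1  |  6 ]
Reading off the last column: x = 0, y = 6.

(0, 6)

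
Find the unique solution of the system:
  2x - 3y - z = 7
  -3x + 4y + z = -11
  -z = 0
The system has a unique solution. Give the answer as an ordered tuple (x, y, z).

(5, 1, 0)

Form the augmented matrix and row-reduce:
  [  2  -3  -1  |    7 ]
  [ -3   4   1  |  -11 ]
  [  0   0  -1  |    0 ]
R1 → 1/2·R1
  [  1  -3/2  -1/2  |  7/2 ]
  [ -3     4     1  |  -11 ]
  [  0     0    -1  |    0 ]
R2 → R2 + 3·R1
  [ 1  -3/2  -1/2  |   7/2 ]
  [ 0  -1/2  -1/2  |  -1/2 ]
  [ 0     0    -1  |     0 ]
R2 → -2·R2
  [ 1  -3/2  -1/2  |  7/2 ]
  [ 0     1     1  |    1 ]
  [ 0     0    -1  |    0 ]
R3 → -1·R3
  [ 1  -3/2  -1/2  |  7/2 ]
  [ 0     1     1  |    1 ]
  [ 0     0     1  |    0 ]
R2 → R2 − R3
  [ 1  -3/2  -1/2  |  7/2 ]
  [ 0     1     0  |    1 ]
  [ 0     0     1  |    0 ]
R1 → R1 + 1/2·R3
  [ 1  -3/2  0  |  7/2 ]
  [ 0     1  0  |    1 ]
  [ 0     0  1  |    0 ]
R1 → R1 + 3/2·R2
  [ 1  0  0  |  5 ]
  [ 0  1  0  |  1 ]
  [ 0  0  1  |  0 ]
Reading off the last column: x = 5, y = 1, z = 0.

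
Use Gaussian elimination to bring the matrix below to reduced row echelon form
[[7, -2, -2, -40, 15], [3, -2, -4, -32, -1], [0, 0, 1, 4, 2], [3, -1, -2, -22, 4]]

[[1, 0, 0, -4, 3], [0, 1, 0, 2, 1], [0, 0, 1, 4, 2], [0, 0, 0, 0, 0]]

Multiply r1 by 1/7.
  [ 1  -2/7  -2/7  -40/7  15/7 ]
  [ 3    -2    -4    -32    -1 ]
  [ 0     0     1      4     2 ]
  [ 3    -1    -2    -22     4 ]
Subtract 3 times r1 from r2.
  [ 1  -2/7   -2/7   -40/7   15/7 ]
  [ 0  -8/7  -22/7  -104/7  -52/7 ]
  [ 0     0      1       4      2 ]
  [ 3    -1     -2     -22      4 ]
Subtract 3 times r1 from r4.
  [ 1  -2/7   -2/7   -40/7   15/7 ]
  [ 0  -8/7  -22/7  -104/7  -52/7 ]
  [ 0     0      1       4      2 ]
  [ 0  -1/7   -8/7   -34/7  -17/7 ]
Multiply r2 by -7/8.
  [ 1  -2/7  -2/7  -40/7   15/7 ]
  [ 0     1  11/4     13   13/2 ]
  [ 0     0     1      4      2 ]
  [ 0  -1/7  -8/7  -34/7  -17/7 ]
Add 1/7 times r2 to r4.
  [ 1  -2/7  -2/7  -40/7  15/7 ]
  [ 0     1  11/4     13  13/2 ]
  [ 0     0     1      4     2 ]
  [ 0     0  -3/4     -3  -3/2 ]
Add 3/4 times r3 to r4.
  [ 1  -2/7  -2/7  -40/7  15/7 ]
  [ 0     1  11/4     13  13/2 ]
  [ 0     0     1      4     2 ]
  [ 0     0     0      0     0 ]
Subtract 11/4 times r3 from r2.
  [ 1  -2/7  -2/7  -40/7  15/7 ]
  [ 0     1     0      2     1 ]
  [ 0     0     1      4     2 ]
  [ 0     0     0      0     0 ]
Add 2/7 times r3 to r1.
  [ 1  -2/7  0  -32/7  19/7 ]
  [ 0     1  0      2     1 ]
  [ 0     0  1      4     2 ]
  [ 0     0  0      0     0 ]
Add 2/7 times r2 to r1.
  [ 1  0  0  -4  3 ]
  [ 0  1  0   2  1 ]
  [ 0  0  1   4  2 ]
  [ 0  0  0   0  0 ]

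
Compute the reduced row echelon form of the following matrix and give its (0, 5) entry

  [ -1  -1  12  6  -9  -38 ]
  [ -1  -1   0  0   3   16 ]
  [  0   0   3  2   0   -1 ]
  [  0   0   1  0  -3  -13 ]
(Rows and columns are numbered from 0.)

R1 -> -1·R1
  [  1   1  -12  -6   9   38 ]
  [ -1  -1    0   0   3   16 ]
  [  0   0    3   2   0   -1 ]
  [  0   0    1   0  -3  -13 ]
R2 -> R2 + R1
  [ 1  1  -12  -6   9   38 ]
  [ 0  0  -12  -6  12   54 ]
  [ 0  0    3   2   0   -1 ]
  [ 0  0    1   0  -3  -13 ]
R2 -> -1/12·R2
  [ 1  1  -12   -6   9    38 ]
  [ 0  0    1  1/2  -1  -9/2 ]
  [ 0  0    3    2   0    -1 ]
  [ 0  0    1    0  -3   -13 ]
R3 -> R3 − 3·R2
  [ 1  1  -12   -6   9    38 ]
  [ 0  0    1  1/2  -1  -9/2 ]
  [ 0  0    0  1/2   3  25/2 ]
  [ 0  0    1    0  -3   -13 ]
R4 -> R4 − R2
  [ 1  1  -12    -6   9     38 ]
  [ 0  0    1   1/2  -1   -9/2 ]
  [ 0  0    0   1/2   3   25/2 ]
  [ 0  0    0  -1/2  -2  -17/2 ]
R3 -> 2·R3
  [ 1  1  -12    -6   9     38 ]
  [ 0  0    1   1/2  -1   -9/2 ]
  [ 0  0    0     1   6     25 ]
  [ 0  0    0  -1/2  -2  -17/2 ]
R4 -> R4 + 1/2·R3
  [ 1  1  -12   -6   9    38 ]
  [ 0  0    1  1/2  -1  -9/2 ]
  [ 0  0    0    1   6    25 ]
  [ 0  0    0    0   1     4 ]
R3 -> R3 − 6·R4
  [ 1  1  -12   -6   9    38 ]
  [ 0  0    1  1/2  -1  -9/2 ]
  [ 0  0    0    1   0     1 ]
  [ 0  0    0    0   1     4 ]
R2 -> R2 + R4
  [ 1  1  -12   -6  9    38 ]
  [ 0  0    1  1/2  0  -1/2 ]
  [ 0  0    0    1  0     1 ]
  [ 0  0    0    0  1     4 ]
R1 -> R1 − 9·R4
  [ 1  1  -12   -6  0     2 ]
  [ 0  0    1  1/2  0  -1/2 ]
  [ 0  0    0    1  0     1 ]
  [ 0  0    0    0  1     4 ]
R2 -> R2 − 1/2·R3
  [ 1  1  -12  -6  0   2 ]
  [ 0  0    1   0  0  -1 ]
  [ 0  0    0   1  0   1 ]
  [ 0  0    0   0  1   4 ]
R1 -> R1 + 6·R3
  [ 1  1  -12  0  0   8 ]
  [ 0  0    1  0  0  -1 ]
  [ 0  0    0  1  0   1 ]
  [ 0  0    0  0  1   4 ]
R1 -> R1 + 12·R2
  [ 1  1  0  0  0  -4 ]
  [ 0  0  1  0  0  -1 ]
  [ 0  0  0  1  0   1 ]
  [ 0  0  0  0  1   4 ]

-4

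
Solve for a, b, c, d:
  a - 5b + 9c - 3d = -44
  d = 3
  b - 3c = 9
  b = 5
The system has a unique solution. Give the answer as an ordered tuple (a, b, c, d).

(2, 5, -4/3, 3)

Form the augmented matrix and row-reduce:
  [ 1  -5   9  -3  |  -44 ]
  [ 0   0   0   1  |    3 ]
  [ 0   1  -3   0  |    9 ]
  [ 0   1   0   0  |    5 ]
r2 <=> r3
  [ 1  -5   9  -3  |  -44 ]
  [ 0   1  -3   0  |    9 ]
  [ 0   0   0   1  |    3 ]
  [ 0   1   0   0  |    5 ]
r4 → r4 − r2
  [ 1  -5   9  -3  |  -44 ]
  [ 0   1  -3   0  |    9 ]
  [ 0   0   0   1  |    3 ]
  [ 0   0   3   0  |   -4 ]
r3 <=> r4
  [ 1  -5   9  -3  |  -44 ]
  [ 0   1  -3   0  |    9 ]
  [ 0   0   3   0  |   -4 ]
  [ 0   0   0   1  |    3 ]
r3 → 1/3·r3
  [ 1  -5   9  -3  |   -44 ]
  [ 0   1  -3   0  |     9 ]
  [ 0   0   1   0  |  -4/3 ]
  [ 0   0   0   1  |     3 ]
r1 → r1 + 3·r4
  [ 1  -5   9  0  |   -35 ]
  [ 0   1  -3  0  |     9 ]
  [ 0   0   1  0  |  -4/3 ]
  [ 0   0   0  1  |     3 ]
r2 → r2 + 3·r3
  [ 1  -5  9  0  |   -35 ]
  [ 0   1  0  0  |     5 ]
  [ 0   0  1  0  |  -4/3 ]
  [ 0   0  0  1  |     3 ]
r1 → r1 − 9·r3
  [ 1  -5  0  0  |   -23 ]
  [ 0   1  0  0  |     5 ]
  [ 0   0  1  0  |  -4/3 ]
  [ 0   0  0  1  |     3 ]
r1 → r1 + 5·r2
  [ 1  0  0  0  |     2 ]
  [ 0  1  0  0  |     5 ]
  [ 0  0  1  0  |  -4/3 ]
  [ 0  0  0  1  |     3 ]
Reading off the last column: a = 2, b = 5, c = -4/3, d = 3.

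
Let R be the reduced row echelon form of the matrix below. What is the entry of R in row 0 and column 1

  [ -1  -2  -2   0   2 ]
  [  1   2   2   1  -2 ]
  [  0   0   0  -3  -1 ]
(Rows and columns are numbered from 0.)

r1 -> -1·r1
  [ 1  2  2   0  -2 ]
  [ 1  2  2   1  -2 ]
  [ 0  0  0  -3  -1 ]
r2 -> r2 − r1
  [ 1  2  2   0  -2 ]
  [ 0  0  0   1   0 ]
  [ 0  0  0  -3  -1 ]
r3 -> r3 + 3·r2
  [ 1  2  2  0  -2 ]
  [ 0  0  0  1   0 ]
  [ 0  0  0  0  -1 ]
r3 -> -1·r3
  [ 1  2  2  0  -2 ]
  [ 0  0  0  1   0 ]
  [ 0  0  0  0   1 ]
r1 -> r1 + 2·r3
  [ 1  2  2  0  0 ]
  [ 0  0  0  1  0 ]
  [ 0  0  0  0  1 ]

2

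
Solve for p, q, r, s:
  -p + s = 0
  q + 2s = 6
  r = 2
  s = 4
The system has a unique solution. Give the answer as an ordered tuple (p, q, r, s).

Form the augmented matrix and row-reduce:
  [ -1  0  0  1  |  0 ]
  [  0  1  0  2  |  6 ]
  [  0  0  1  0  |  2 ]
  [  0  0  0  1  |  4 ]
r1 ← -1·r1
  [ 1  0  0  -1  |  0 ]
  [ 0  1  0   2  |  6 ]
  [ 0  0  1   0  |  2 ]
  [ 0  0  0   1  |  4 ]
r2 ← r2 − 2·r4
  [ 1  0  0  -1  |   0 ]
  [ 0  1  0   0  |  -2 ]
  [ 0  0  1   0  |   2 ]
  [ 0  0  0   1  |   4 ]
r1 ← r1 + r4
  [ 1  0  0  0  |   4 ]
  [ 0  1  0  0  |  -2 ]
  [ 0  0  1  0  |   2 ]
  [ 0  0  0  1  |   4 ]
Reading off the last column: p = 4, q = -2, r = 2, s = 4.

(4, -2, 2, 4)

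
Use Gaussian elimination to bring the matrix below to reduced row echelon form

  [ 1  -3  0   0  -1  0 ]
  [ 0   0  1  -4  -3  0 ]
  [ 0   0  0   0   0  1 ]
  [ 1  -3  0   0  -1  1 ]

[[1, -3, 0, 0, -1, 0], [0, 0, 1, -4, -3, 0], [0, 0, 0, 0, 0, 1], [0, 0, 0, 0, 0, 0]]

Subtract R1 from R4.
  [ 1  -3  0   0  -1  0 ]
  [ 0   0  1  -4  -3  0 ]
  [ 0   0  0   0   0  1 ]
  [ 0   0  0   0   0  1 ]
Subtract R3 from R4.
  [ 1  -3  0   0  -1  0 ]
  [ 0   0  1  -4  -3  0 ]
  [ 0   0  0   0   0  1 ]
  [ 0   0  0   0   0  0 ]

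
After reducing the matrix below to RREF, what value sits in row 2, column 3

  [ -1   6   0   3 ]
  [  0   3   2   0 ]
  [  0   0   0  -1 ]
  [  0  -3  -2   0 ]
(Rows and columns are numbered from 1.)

2/3

r1 ← -1·r1
  [ 1  -6   0  -3 ]
  [ 0   3   2   0 ]
  [ 0   0   0  -1 ]
  [ 0  -3  -2   0 ]
r2 ← 1/3·r2
  [ 1  -6    0  -3 ]
  [ 0   1  2/3   0 ]
  [ 0   0    0  -1 ]
  [ 0  -3   -2   0 ]
r4 ← r4 + 3·r2
  [ 1  -6    0  -3 ]
  [ 0   1  2/3   0 ]
  [ 0   0    0  -1 ]
  [ 0   0    0   0 ]
r3 ← -1·r3
  [ 1  -6    0  -3 ]
  [ 0   1  2/3   0 ]
  [ 0   0    0   1 ]
  [ 0   0    0   0 ]
r1 ← r1 + 3·r3
  [ 1  -6    0  0 ]
  [ 0   1  2/3  0 ]
  [ 0   0    0  1 ]
  [ 0   0    0  0 ]
r1 ← r1 + 6·r2
  [ 1  0    4  0 ]
  [ 0  1  2/3  0 ]
  [ 0  0    0  1 ]
  [ 0  0    0  0 ]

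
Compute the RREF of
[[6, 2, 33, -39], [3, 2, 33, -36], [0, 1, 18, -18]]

Multiply ρ1 by 1/6.
  [ 1  1/3  11/2  -13/2 ]
  [ 3    2    33    -36 ]
  [ 0    1    18    -18 ]
Subtract 3 times ρ1 from ρ2.
  [ 1  1/3  11/2  -13/2 ]
  [ 0    1  33/2  -33/2 ]
  [ 0    1    18    -18 ]
Subtract ρ2 from ρ3.
  [ 1  1/3  11/2  -13/2 ]
  [ 0    1  33/2  -33/2 ]
  [ 0    0   3/2   -3/2 ]
Multiply ρ3 by 2/3.
  [ 1  1/3  11/2  -13/2 ]
  [ 0    1  33/2  -33/2 ]
  [ 0    0     1     -1 ]
Subtract 33/2 times ρ3 from ρ2.
  [ 1  1/3  11/2  -13/2 ]
  [ 0    1     0      0 ]
  [ 0    0     1     -1 ]
Subtract 11/2 times ρ3 from ρ1.
  [ 1  1/3  0  -1 ]
  [ 0    1  0   0 ]
  [ 0    0  1  -1 ]
Subtract 1/3 times ρ2 from ρ1.
  [ 1  0  0  -1 ]
  [ 0  1  0   0 ]
  [ 0  0  1  -1 ]

[[1, 0, 0, -1], [0, 1, 0, 0], [0, 0, 1, -1]]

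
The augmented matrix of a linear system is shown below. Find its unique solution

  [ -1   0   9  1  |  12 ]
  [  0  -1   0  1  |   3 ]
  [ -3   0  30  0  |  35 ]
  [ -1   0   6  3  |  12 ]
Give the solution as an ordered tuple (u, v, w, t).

(-5, -2, 2/3, 1)

R1 ← -1·R1
R3 ← R3 + 3·R1
R4 ← R4 + R1
R2 ← -1·R2
R3 ← 1/3·R3
R4 ← R4 + 3·R3
R4 ← -1·R4
R3 ← R3 + R4
R2 ← R2 + R4
R1 ← R1 + R4
R1 ← R1 + 9·R3
Reading off the last column: u = -5, v = -2, w = 2/3, t = 1.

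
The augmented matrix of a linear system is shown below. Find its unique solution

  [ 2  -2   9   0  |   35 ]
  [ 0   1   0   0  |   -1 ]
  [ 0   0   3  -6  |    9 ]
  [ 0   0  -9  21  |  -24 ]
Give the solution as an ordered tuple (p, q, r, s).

ρ1 ← 1/2·ρ1
  [ 1  -1  9/2   0  |  35/2 ]
  [ 0   1    0   0  |    -1 ]
  [ 0   0    3  -6  |     9 ]
  [ 0   0   -9  21  |   -24 ]
ρ3 ← 1/3·ρ3
  [ 1  -1  9/2   0  |  35/2 ]
  [ 0   1    0   0  |    -1 ]
  [ 0   0    1  -2  |     3 ]
  [ 0   0   -9  21  |   -24 ]
ρ4 ← ρ4 + 9·ρ3
  [ 1  -1  9/2   0  |  35/2 ]
  [ 0   1    0   0  |    -1 ]
  [ 0   0    1  -2  |     3 ]
  [ 0   0    0   3  |     3 ]
ρ4 ← 1/3·ρ4
  [ 1  -1  9/2   0  |  35/2 ]
  [ 0   1    0   0  |    -1 ]
  [ 0   0    1  -2  |     3 ]
  [ 0   0    0   1  |     1 ]
ρ3 ← ρ3 + 2·ρ4
  [ 1  -1  9/2  0  |  35/2 ]
  [ 0   1    0  0  |    -1 ]
  [ 0   0    1  0  |     5 ]
  [ 0   0    0  1  |     1 ]
ρ1 ← ρ1 − 9/2·ρ3
  [ 1  -1  0  0  |  -5 ]
  [ 0   1  0  0  |  -1 ]
  [ 0   0  1  0  |   5 ]
  [ 0   0  0  1  |   1 ]
ρ1 ← ρ1 + ρ2
  [ 1  0  0  0  |  -6 ]
  [ 0  1  0  0  |  -1 ]
  [ 0  0  1  0  |   5 ]
  [ 0  0  0  1  |   1 ]
Reading off the last column: p = -6, q = -1, r = 5, s = 1.

(-6, -1, 5, 1)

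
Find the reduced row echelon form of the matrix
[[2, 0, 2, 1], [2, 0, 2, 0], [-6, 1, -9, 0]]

[[1, 0, 1, 0], [0, 1, -3, 0], [0, 0, 0, 1]]

R1 := 1/2·R1
  [  1  0   1  1/2 ]
  [  2  0   2    0 ]
  [ -6  1  -9    0 ]
R2 := R2 − 2·R1
  [  1  0   1  1/2 ]
  [  0  0   0   -1 ]
  [ -6  1  -9    0 ]
R3 := R3 + 6·R1
  [ 1  0   1  1/2 ]
  [ 0  0   0   -1 ]
  [ 0  1  -3    3 ]
R2 ↔ R3
  [ 1  0   1  1/2 ]
  [ 0  1  -3    3 ]
  [ 0  0   0   -1 ]
R3 := -1·R3
  [ 1  0   1  1/2 ]
  [ 0  1  -3    3 ]
  [ 0  0   0    1 ]
R2 := R2 − 3·R3
  [ 1  0   1  1/2 ]
  [ 0  1  -3    0 ]
  [ 0  0   0    1 ]
R1 := R1 − 1/2·R3
  [ 1  0   1  0 ]
  [ 0  1  -3  0 ]
  [ 0  0   0  1 ]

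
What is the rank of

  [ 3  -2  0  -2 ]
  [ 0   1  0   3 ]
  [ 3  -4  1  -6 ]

rank = 3

r1 ← 1/3·r1
  [ 1  -2/3  0  -2/3 ]
  [ 0     1  0     3 ]
  [ 3    -4  1    -6 ]
r3 ← r3 − 3·r1
  [ 1  -2/3  0  -2/3 ]
  [ 0     1  0     3 ]
  [ 0    -2  1    -4 ]
r3 ← r3 + 2·r2
  [ 1  -2/3  0  -2/3 ]
  [ 0     1  0     3 ]
  [ 0     0  1     2 ]
r1 ← r1 + 2/3·r2
  [ 1  0  0  4/3 ]
  [ 0  1  0    3 ]
  [ 0  0  1    2 ]
The reduced form has 3 nonzero rows.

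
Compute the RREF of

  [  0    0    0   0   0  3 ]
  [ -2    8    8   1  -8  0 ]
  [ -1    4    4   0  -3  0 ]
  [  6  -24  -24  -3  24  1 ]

[[1, -4, -4, 0, 3, 0], [0, 0, 0, 1, -2, 0], [0, 0, 0, 0, 0, 1], [0, 0, 0, 0, 0, 0]]

Swap R1 and R2.
Multiply R1 by -1/2.
Add R1 to R3.
Subtract 6 times R1 from R4.
Swap R2 and R3.
Multiply R2 by -2.
Multiply R3 by 1/3.
Subtract R3 from R4.
Add 1/2 times R2 to R1.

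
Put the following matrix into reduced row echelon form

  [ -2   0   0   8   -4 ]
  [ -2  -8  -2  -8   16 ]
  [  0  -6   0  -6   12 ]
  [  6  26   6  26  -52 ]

ρ1 ← -1/2·ρ1
  [  1   0   0  -4    2 ]
  [ -2  -8  -2  -8   16 ]
  [  0  -6   0  -6   12 ]
  [  6  26   6  26  -52 ]
ρ2 ← ρ2 + 2·ρ1
  [ 1   0   0   -4    2 ]
  [ 0  -8  -2  -16   20 ]
  [ 0  -6   0   -6   12 ]
  [ 6  26   6   26  -52 ]
ρ4 ← ρ4 − 6·ρ1
  [ 1   0   0   -4    2 ]
  [ 0  -8  -2  -16   20 ]
  [ 0  -6   0   -6   12 ]
  [ 0  26   6   50  -64 ]
ρ2 ← -1/8·ρ2
  [ 1   0    0  -4     2 ]
  [ 0   1  1/4   2  -5/2 ]
  [ 0  -6    0  -6    12 ]
  [ 0  26    6  50   -64 ]
ρ3 ← ρ3 + 6·ρ2
  [ 1   0    0  -4     2 ]
  [ 0   1  1/4   2  -5/2 ]
  [ 0   0  3/2   6    -3 ]
  [ 0  26    6  50   -64 ]
ρ4 ← ρ4 − 26·ρ2
  [ 1  0     0  -4     2 ]
  [ 0  1   1/4   2  -5/2 ]
  [ 0  0   3/2   6    -3 ]
  [ 0  0  -1/2  -2     1 ]
ρ3 ← 2/3·ρ3
  [ 1  0     0  -4     2 ]
  [ 0  1   1/4   2  -5/2 ]
  [ 0  0     1   4    -2 ]
  [ 0  0  -1/2  -2     1 ]
ρ4 ← ρ4 + 1/2·ρ3
  [ 1  0    0  -4     2 ]
  [ 0  1  1/4   2  -5/2 ]
  [ 0  0    1   4    -2 ]
  [ 0  0    0   0     0 ]
ρ2 ← ρ2 − 1/4·ρ3
  [ 1  0  0  -4   2 ]
  [ 0  1  0   1  -2 ]
  [ 0  0  1   4  -2 ]
  [ 0  0  0   0   0 ]

[[1, 0, 0, -4, 2], [0, 1, 0, 1, -2], [0, 0, 1, 4, -2], [0, 0, 0, 0, 0]]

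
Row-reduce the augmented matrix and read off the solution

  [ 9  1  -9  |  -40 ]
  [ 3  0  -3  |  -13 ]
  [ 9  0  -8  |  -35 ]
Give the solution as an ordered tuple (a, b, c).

Multiply R1 by 1/9.
  [ 1  1/9  -1  |  -40/9 ]
  [ 3    0  -3  |    -13 ]
  [ 9    0  -8  |    -35 ]
Subtract 3 times R1 from R2.
  [ 1   1/9  -1  |  -40/9 ]
  [ 0  -1/3   0  |    1/3 ]
  [ 9     0  -8  |    -35 ]
Subtract 9 times R1 from R3.
  [ 1   1/9  -1  |  -40/9 ]
  [ 0  -1/3   0  |    1/3 ]
  [ 0    -1   1  |      5 ]
Multiply R2 by -3.
  [ 1  1/9  -1  |  -40/9 ]
  [ 0    1   0  |     -1 ]
  [ 0   -1   1  |      5 ]
Add R2 to R3.
  [ 1  1/9  -1  |  -40/9 ]
  [ 0    1   0  |     -1 ]
  [ 0    0   1  |      4 ]
Add R3 to R1.
  [ 1  1/9  0  |  -4/9 ]
  [ 0    1  0  |    -1 ]
  [ 0    0  1  |     4 ]
Subtract 1/9 times R2 from R1.
  [ 1  0  0  |  -1/3 ]
  [ 0  1  0  |    -1 ]
  [ 0  0  1  |     4 ]
Reading off the last column: a = -1/3, b = -1, c = 4.

(-1/3, -1, 4)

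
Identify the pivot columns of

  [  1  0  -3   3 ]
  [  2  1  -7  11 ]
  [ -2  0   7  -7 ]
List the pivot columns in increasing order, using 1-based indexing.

ρ2 → ρ2 − 2·ρ1
  [  1  0  -3   3 ]
  [  0  1  -1   5 ]
  [ -2  0   7  -7 ]
ρ3 → ρ3 + 2·ρ1
  [ 1  0  -3   3 ]
  [ 0  1  -1   5 ]
  [ 0  0   1  -1 ]
ρ2 → ρ2 + ρ3
  [ 1  0  -3   3 ]
  [ 0  1   0   4 ]
  [ 0  0   1  -1 ]
ρ1 → ρ1 + 3·ρ3
  [ 1  0  0   0 ]
  [ 0  1  0   4 ]
  [ 0  0  1  -1 ]
Pivot columns are the columns containing a leading 1.

1, 2, 3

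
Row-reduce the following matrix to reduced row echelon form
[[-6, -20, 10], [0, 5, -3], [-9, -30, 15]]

R1 -> -1/6·R1
  [  1  10/3  -5/3 ]
  [  0     5    -3 ]
  [ -9   -30    15 ]
R3 -> R3 + 9·R1
  [ 1  10/3  -5/3 ]
  [ 0     5    -3 ]
  [ 0     0     0 ]
R2 -> 1/5·R2
  [ 1  10/3  -5/3 ]
  [ 0     1  -3/5 ]
  [ 0     0     0 ]
R1 -> R1 − 10/3·R2
  [ 1  0   1/3 ]
  [ 0  1  -3/5 ]
  [ 0  0     0 ]

[[1, 0, 1/3], [0, 1, -3/5], [0, 0, 0]]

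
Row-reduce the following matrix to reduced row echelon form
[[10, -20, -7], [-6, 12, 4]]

[[1, -2, 0], [0, 0, 1]]

ρ1 → 1/10·ρ1
  [  1  -2  -7/10 ]
  [ -6  12      4 ]
ρ2 → ρ2 + 6·ρ1
  [ 1  -2  -7/10 ]
  [ 0   0   -1/5 ]
ρ2 → -5·ρ2
  [ 1  -2  -7/10 ]
  [ 0   0      1 ]
ρ1 → ρ1 + 7/10·ρ2
  [ 1  -2  0 ]
  [ 0   0  1 ]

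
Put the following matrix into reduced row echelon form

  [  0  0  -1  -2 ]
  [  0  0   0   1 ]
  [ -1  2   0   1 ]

r1 <=> r3
r1 ← -1·r1
r2 <=> r3
r2 ← -1·r2
r2 ← r2 − 2·r3
r1 ← r1 + r3

[[1, -2, 0, 0], [0, 0, 1, 0], [0, 0, 0, 1]]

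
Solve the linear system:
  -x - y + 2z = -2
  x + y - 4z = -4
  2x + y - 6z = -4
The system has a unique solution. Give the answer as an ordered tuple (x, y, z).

Form the augmented matrix and row-reduce:
  [ -1  -1   2  |  -2 ]
  [  1   1  -4  |  -4 ]
  [  2   1  -6  |  -4 ]
ρ1 ← -1·ρ1
  [ 1  1  -2  |   2 ]
  [ 1  1  -4  |  -4 ]
  [ 2  1  -6  |  -4 ]
ρ2 ← ρ2 − ρ1
  [ 1  1  -2  |   2 ]
  [ 0  0  -2  |  -6 ]
  [ 2  1  -6  |  -4 ]
ρ3 ← ρ3 − 2·ρ1
  [ 1   1  -2  |   2 ]
  [ 0   0  -2  |  -6 ]
  [ 0  -1  -2  |  -8 ]
ρ2 ↔ ρ3
  [ 1   1  -2  |   2 ]
  [ 0  -1  -2  |  -8 ]
  [ 0   0  -2  |  -6 ]
ρ2 ← -1·ρ2
  [ 1  1  -2  |   2 ]
  [ 0  1   2  |   8 ]
  [ 0  0  -2  |  -6 ]
ρ3 ← -1/2·ρ3
  [ 1  1  -2  |  2 ]
  [ 0  1   2  |  8 ]
  [ 0  0   1  |  3 ]
ρ2 ← ρ2 − 2·ρ3
  [ 1  1  -2  |  2 ]
  [ 0  1   0  |  2 ]
  [ 0  0   1  |  3 ]
ρ1 ← ρ1 + 2·ρ3
  [ 1  1  0  |  8 ]
  [ 0  1  0  |  2 ]
  [ 0  0  1  |  3 ]
ρ1 ← ρ1 − ρ2
  [ 1  0  0  |  6 ]
  [ 0  1  0  |  2 ]
  [ 0  0  1  |  3 ]
Reading off the last column: x = 6, y = 2, z = 3.

(6, 2, 3)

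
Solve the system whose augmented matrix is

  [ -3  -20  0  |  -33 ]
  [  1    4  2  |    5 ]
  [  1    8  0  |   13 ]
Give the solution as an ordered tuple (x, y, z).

R1 ← -1/3·R1
  [ 1  20/3  0  |  11 ]
  [ 1     4  2  |   5 ]
  [ 1     8  0  |  13 ]
R2 ← R2 − R1
  [ 1  20/3  0  |  11 ]
  [ 0  -8/3  2  |  -6 ]
  [ 1     8  0  |  13 ]
R3 ← R3 − R1
  [ 1  20/3  0  |  11 ]
  [ 0  -8/3  2  |  -6 ]
  [ 0   4/3  0  |   2 ]
R2 ← -3/8·R2
  [ 1  20/3     0  |   11 ]
  [ 0     1  -3/4  |  9/4 ]
  [ 0   4/3     0  |    2 ]
R3 ← R3 − 4/3·R2
  [ 1  20/3     0  |   11 ]
  [ 0     1  -3/4  |  9/4 ]
  [ 0     0     1  |   -1 ]
R2 ← R2 + 3/4·R3
  [ 1  20/3  0  |   11 ]
  [ 0     1  0  |  3/2 ]
  [ 0     0  1  |   -1 ]
R1 ← R1 − 20/3·R2
  [ 1  0  0  |    1 ]
  [ 0  1  0  |  3/2 ]
  [ 0  0  1  |   -1 ]
Reading off the last column: x = 1, y = 3/2, z = -1.

(1, 3/2, -1)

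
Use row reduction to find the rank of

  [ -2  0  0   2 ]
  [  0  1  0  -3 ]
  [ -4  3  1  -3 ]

r1 ← -1/2·r1
r3 ← r3 + 4·r1
r3 ← r3 − 3·r2
The reduced form has 3 nonzero rows.

rank = 3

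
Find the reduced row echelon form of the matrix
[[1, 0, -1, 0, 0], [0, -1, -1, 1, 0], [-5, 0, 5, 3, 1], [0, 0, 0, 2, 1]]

ρ3 → ρ3 + 5·ρ1
  [ 1   0  -1  0  0 ]
  [ 0  -1  -1  1  0 ]
  [ 0   0   0  3  1 ]
  [ 0   0   0  2  1 ]
ρ2 → -1·ρ2
  [ 1  0  -1   0  0 ]
  [ 0  1   1  -1  0 ]
  [ 0  0   0   3  1 ]
  [ 0  0   0   2  1 ]
ρ3 → 1/3·ρ3
  [ 1  0  -1   0    0 ]
  [ 0  1   1  -1    0 ]
  [ 0  0   0   1  1/3 ]
  [ 0  0   0   2    1 ]
ρ4 → ρ4 − 2·ρ3
  [ 1  0  -1   0    0 ]
  [ 0  1   1  -1    0 ]
  [ 0  0   0   1  1/3 ]
  [ 0  0   0   0  1/3 ]
ρ4 → 3·ρ4
  [ 1  0  -1   0    0 ]
  [ 0  1   1  -1    0 ]
  [ 0  0   0   1  1/3 ]
  [ 0  0   0   0    1 ]
ρ3 → ρ3 − 1/3·ρ4
  [ 1  0  -1   0  0 ]
  [ 0  1   1  -1  0 ]
  [ 0  0   0   1  0 ]
  [ 0  0   0   0  1 ]
ρ2 → ρ2 + ρ3
  [ 1  0  -1  0  0 ]
  [ 0  1   1  0  0 ]
  [ 0  0   0  1  0 ]
  [ 0  0   0  0  1 ]

[[1, 0, -1, 0, 0], [0, 1, 1, 0, 0], [0, 0, 0, 1, 0], [0, 0, 0, 0, 1]]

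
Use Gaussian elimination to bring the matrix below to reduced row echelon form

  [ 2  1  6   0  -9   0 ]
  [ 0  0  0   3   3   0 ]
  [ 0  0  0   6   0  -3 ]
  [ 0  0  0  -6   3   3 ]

[[1, 1/2, 3, 0, 0, 0], [0, 0, 0, 1, 0, 0], [0, 0, 0, 0, 1, 0], [0, 0, 0, 0, 0, 1]]

R1 -> 1/2·R1
  [ 1  1/2  3   0  -9/2   0 ]
  [ 0    0  0   3     3   0 ]
  [ 0    0  0   6     0  -3 ]
  [ 0    0  0  -6     3   3 ]
R2 -> 1/3·R2
  [ 1  1/2  3   0  -9/2   0 ]
  [ 0    0  0   1     1   0 ]
  [ 0    0  0   6     0  -3 ]
  [ 0    0  0  -6     3   3 ]
R3 -> R3 − 6·R2
  [ 1  1/2  3   0  -9/2   0 ]
  [ 0    0  0   1     1   0 ]
  [ 0    0  0   0    -6  -3 ]
  [ 0    0  0  -6     3   3 ]
R4 -> R4 + 6·R2
  [ 1  1/2  3  0  -9/2   0 ]
  [ 0    0  0  1     1   0 ]
  [ 0    0  0  0    -6  -3 ]
  [ 0    0  0  0     9   3 ]
R3 -> -1/6·R3
  [ 1  1/2  3  0  -9/2    0 ]
  [ 0    0  0  1     1    0 ]
  [ 0    0  0  0     1  1/2 ]
  [ 0    0  0  0     9    3 ]
R4 -> R4 − 9·R3
  [ 1  1/2  3  0  -9/2     0 ]
  [ 0    0  0  1     1     0 ]
  [ 0    0  0  0     1   1/2 ]
  [ 0    0  0  0     0  -3/2 ]
R4 -> -2/3·R4
  [ 1  1/2  3  0  -9/2    0 ]
  [ 0    0  0  1     1    0 ]
  [ 0    0  0  0     1  1/2 ]
  [ 0    0  0  0     0    1 ]
R3 -> R3 − 1/2·R4
  [ 1  1/2  3  0  -9/2  0 ]
  [ 0    0  0  1     1  0 ]
  [ 0    0  0  0     1  0 ]
  [ 0    0  0  0     0  1 ]
R2 -> R2 − R3
  [ 1  1/2  3  0  -9/2  0 ]
  [ 0    0  0  1     0  0 ]
  [ 0    0  0  0     1  0 ]
  [ 0    0  0  0     0  1 ]
R1 -> R1 + 9/2·R3
  [ 1  1/2  3  0  0  0 ]
  [ 0    0  0  1  0  0 ]
  [ 0    0  0  0  1  0 ]
  [ 0    0  0  0  0  1 ]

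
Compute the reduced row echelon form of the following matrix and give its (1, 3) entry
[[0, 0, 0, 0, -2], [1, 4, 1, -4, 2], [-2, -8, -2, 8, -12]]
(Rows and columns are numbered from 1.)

1

Swap ρ1 and ρ2.
  [  1   4   1  -4    2 ]
  [  0   0   0   0   -2 ]
  [ -2  -8  -2   8  -12 ]
Add 2 times ρ1 to ρ3.
  [ 1  4  1  -4   2 ]
  [ 0  0  0   0  -2 ]
  [ 0  0  0   0  -8 ]
Multiply ρ2 by -1/2.
  [ 1  4  1  -4   2 ]
  [ 0  0  0   0   1 ]
  [ 0  0  0   0  -8 ]
Add 8 times ρ2 to ρ3.
  [ 1  4  1  -4  2 ]
  [ 0  0  0   0  1 ]
  [ 0  0  0   0  0 ]
Subtract 2 times ρ2 from ρ1.
  [ 1  4  1  -4  0 ]
  [ 0  0  0   0  1 ]
  [ 0  0  0   0  0 ]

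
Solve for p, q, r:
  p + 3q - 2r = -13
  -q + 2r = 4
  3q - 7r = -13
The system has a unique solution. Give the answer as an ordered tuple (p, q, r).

(-5, -2, 1)

Form the augmented matrix and row-reduce:
  [ 1   3  -2  |  -13 ]
  [ 0  -1   2  |    4 ]
  [ 0   3  -7  |  -13 ]
R2 := -1·R2
  [ 1  3  -2  |  -13 ]
  [ 0  1  -2  |   -4 ]
  [ 0  3  -7  |  -13 ]
R3 := R3 − 3·R2
  [ 1  3  -2  |  -13 ]
  [ 0  1  -2  |   -4 ]
  [ 0  0  -1  |   -1 ]
R3 := -1·R3
  [ 1  3  -2  |  -13 ]
  [ 0  1  -2  |   -4 ]
  [ 0  0   1  |    1 ]
R2 := R2 + 2·R3
  [ 1  3  -2  |  -13 ]
  [ 0  1   0  |   -2 ]
  [ 0  0   1  |    1 ]
R1 := R1 + 2·R3
  [ 1  3  0  |  -11 ]
  [ 0  1  0  |   -2 ]
  [ 0  0  1  |    1 ]
R1 := R1 − 3·R2
  [ 1  0  0  |  -5 ]
  [ 0  1  0  |  -2 ]
  [ 0  0  1  |   1 ]
Reading off the last column: p = -5, q = -2, r = 1.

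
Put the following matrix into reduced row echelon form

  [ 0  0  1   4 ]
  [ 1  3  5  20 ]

Swap ρ1 and ρ2.
  [ 1  3  5  20 ]
  [ 0  0  1   4 ]
Subtract 5 times ρ2 from ρ1.
  [ 1  3  0  0 ]
  [ 0  0  1  4 ]

[[1, 3, 0, 0], [0, 0, 1, 4]]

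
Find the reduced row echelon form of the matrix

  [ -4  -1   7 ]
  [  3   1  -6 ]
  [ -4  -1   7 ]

Multiply R1 by -1/4.
  [  1  1/4  -7/4 ]
  [  3    1    -6 ]
  [ -4   -1     7 ]
Subtract 3 times R1 from R2.
  [  1  1/4  -7/4 ]
  [  0  1/4  -3/4 ]
  [ -4   -1     7 ]
Add 4 times R1 to R3.
  [ 1  1/4  -7/4 ]
  [ 0  1/4  -3/4 ]
  [ 0    0     0 ]
Multiply R2 by 4.
  [ 1  1/4  -7/4 ]
  [ 0    1    -3 ]
  [ 0    0     0 ]
Subtract 1/4 times R2 from R1.
  [ 1  0  -1 ]
  [ 0  1  -3 ]
  [ 0  0   0 ]

[[1, 0, -1], [0, 1, -3], [0, 0, 0]]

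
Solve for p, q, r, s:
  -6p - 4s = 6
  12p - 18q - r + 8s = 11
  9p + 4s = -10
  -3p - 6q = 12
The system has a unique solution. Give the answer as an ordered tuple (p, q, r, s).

Form the augmented matrix and row-reduce:
  [ -6    0   0  -4  |    6 ]
  [ 12  -18  -1   8  |   11 ]
  [  9    0   0   4  |  -10 ]
  [ -3   -6   0   0  |   12 ]
Multiply R1 by -1/6.
Subtract 12 times R1 from R2.
Subtract 9 times R1 from R3.
Add 3 times R1 to R4.
Multiply R2 by -1/18.
Add 6 times R2 to R4.
Swap R3 and R4.
Multiply R3 by 3.
Multiply R4 by -1/2.
Subtract 6 times R4 from R3.
Subtract 2/3 times R4 from R1.
Subtract 1/18 times R3 from R2.
Reading off the last column: p = -4/3, q = -4/3, r = 1, s = 1/2.

(-4/3, -4/3, 1, 1/2)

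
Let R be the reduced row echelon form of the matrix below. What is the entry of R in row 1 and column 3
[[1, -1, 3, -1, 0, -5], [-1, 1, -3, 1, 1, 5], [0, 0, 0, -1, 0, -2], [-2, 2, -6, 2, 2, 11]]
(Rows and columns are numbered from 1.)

R2 := R2 + R1
  [  1  -1   3  -1  0  -5 ]
  [  0   0   0   0  1   0 ]
  [  0   0   0  -1  0  -2 ]
  [ -2   2  -6   2  2  11 ]
R4 := R4 + 2·R1
  [ 1  -1  3  -1  0  -5 ]
  [ 0   0  0   0  1   0 ]
  [ 0   0  0  -1  0  -2 ]
  [ 0   0  0   0  2   1 ]
R2 <-> R3
  [ 1  -1  3  -1  0  -5 ]
  [ 0   0  0  -1  0  -2 ]
  [ 0   0  0   0  1   0 ]
  [ 0   0  0   0  2   1 ]
R2 := -1·R2
  [ 1  -1  3  -1  0  -5 ]
  [ 0   0  0   1  0   2 ]
  [ 0   0  0   0  1   0 ]
  [ 0   0  0   0  2   1 ]
R4 := R4 − 2·R3
  [ 1  -1  3  -1  0  -5 ]
  [ 0   0  0   1  0   2 ]
  [ 0   0  0   0  1   0 ]
  [ 0   0  0   0  0   1 ]
R2 := R2 − 2·R4
  [ 1  -1  3  -1  0  -5 ]
  [ 0   0  0   1  0   0 ]
  [ 0   0  0   0  1   0 ]
  [ 0   0  0   0  0   1 ]
R1 := R1 + 5·R4
  [ 1  -1  3  -1  0  0 ]
  [ 0   0  0   1  0  0 ]
  [ 0   0  0   0  1  0 ]
  [ 0   0  0   0  0  1 ]
R1 := R1 + R2
  [ 1  -1  3  0  0  0 ]
  [ 0   0  0  1  0  0 ]
  [ 0   0  0  0  1  0 ]
  [ 0   0  0  0  0  1 ]

3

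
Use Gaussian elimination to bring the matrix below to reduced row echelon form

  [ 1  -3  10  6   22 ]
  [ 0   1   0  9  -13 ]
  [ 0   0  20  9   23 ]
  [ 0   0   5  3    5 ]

R3 -> 1/20·R3
R4 -> R4 − 5·R3
R4 -> 4/3·R4
R3 -> R3 − 9/20·R4
R2 -> R2 − 9·R4
R1 -> R1 − 6·R4
R1 -> R1 − 10·R3
R1 -> R1 + 3·R2

[[1, 0, 0, 0, 0], [0, 1, 0, 0, -4], [0, 0, 1, 0, 8/5], [0, 0, 0, 1, -1]]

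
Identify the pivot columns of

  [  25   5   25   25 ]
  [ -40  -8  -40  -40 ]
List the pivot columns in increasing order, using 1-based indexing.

ρ1 -> 1/25·ρ1
  [   1  1/5    1    1 ]
  [ -40   -8  -40  -40 ]
ρ2 -> ρ2 + 40·ρ1
  [ 1  1/5  1  1 ]
  [ 0    0  0  0 ]
Pivot columns are the columns containing a leading 1.

1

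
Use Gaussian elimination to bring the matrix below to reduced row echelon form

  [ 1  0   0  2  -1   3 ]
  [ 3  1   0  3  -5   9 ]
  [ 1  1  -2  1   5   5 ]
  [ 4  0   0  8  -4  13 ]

[[1, 0, 0, 2, -1, 0], [0, 1, 0, -3, -2, 0], [0, 0, 1, -1, -4, 0], [0, 0, 0, 0, 0, 1]]

Subtract 3 times R1 from R2.
  [ 1  0   0   2  -1   3 ]
  [ 0  1   0  -3  -2   0 ]
  [ 1  1  -2   1   5   5 ]
  [ 4  0   0   8  -4  13 ]
Subtract R1 from R3.
  [ 1  0   0   2  -1   3 ]
  [ 0  1   0  -3  -2   0 ]
  [ 0  1  -2  -1   6   2 ]
  [ 4  0   0   8  -4  13 ]
Subtract 4 times R1 from R4.
  [ 1  0   0   2  -1  3 ]
  [ 0  1   0  -3  -2  0 ]
  [ 0  1  -2  -1   6  2 ]
  [ 0  0   0   0   0  1 ]
Subtract R2 from R3.
  [ 1  0   0   2  -1  3 ]
  [ 0  1   0  -3  -2  0 ]
  [ 0  0  -2   2   8  2 ]
  [ 0  0   0   0   0  1 ]
Multiply R3 by -1/2.
  [ 1  0  0   2  -1   3 ]
  [ 0  1  0  -3  -2   0 ]
  [ 0  0  1  -1  -4  -1 ]
  [ 0  0  0   0   0   1 ]
Add R4 to R3.
  [ 1  0  0   2  -1  3 ]
  [ 0  1  0  -3  -2  0 ]
  [ 0  0  1  -1  -4  0 ]
  [ 0  0  0   0   0  1 ]
Subtract 3 times R4 from R1.
  [ 1  0  0   2  -1  0 ]
  [ 0  1  0  -3  -2  0 ]
  [ 0  0  1  -1  -4  0 ]
  [ 0  0  0   0   0  1 ]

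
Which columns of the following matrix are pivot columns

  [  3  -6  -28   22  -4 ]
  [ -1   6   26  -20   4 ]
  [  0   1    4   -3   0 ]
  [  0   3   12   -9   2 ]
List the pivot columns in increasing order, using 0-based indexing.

Multiply R1 by 1/3.
Add R1 to R2.
Multiply R2 by 1/4.
Subtract R2 from R3.
Subtract 3 times R2 from R4.
Multiply R3 by -6.
Add 1/2 times R3 to R4.
Multiply R4 by 1/2.
Subtract 4 times R4 from R3.
Subtract 2/3 times R4 from R2.
Add 4/3 times R4 to R1.
Subtract 25/6 times R3 from R2.
Add 28/3 times R3 to R1.
Add 2 times R2 to R1.
Pivot columns are the columns containing a leading 1.

0, 1, 2, 4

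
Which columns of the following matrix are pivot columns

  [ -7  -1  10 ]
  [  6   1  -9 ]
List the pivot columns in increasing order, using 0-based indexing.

R1 := -1/7·R1
  [ 1  1/7  -10/7 ]
  [ 6    1     -9 ]
R2 := R2 − 6·R1
  [ 1  1/7  -10/7 ]
  [ 0  1/7   -3/7 ]
R2 := 7·R2
  [ 1  1/7  -10/7 ]
  [ 0    1     -3 ]
R1 := R1 − 1/7·R2
  [ 1  0  -1 ]
  [ 0  1  -3 ]
Pivot columns are the columns containing a leading 1.

0, 1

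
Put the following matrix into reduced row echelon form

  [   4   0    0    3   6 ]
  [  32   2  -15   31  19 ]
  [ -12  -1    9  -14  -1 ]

R1 -> 1/4·R1
R2 -> R2 − 32·R1
R3 -> R3 + 12·R1
R2 -> 1/2·R2
R3 -> R3 + R2
R3 -> 2/3·R3
R2 -> R2 + 15/2·R3

[[1, 0, 0, 3/4, 3/2], [0, 1, 0, -4, -2], [0, 0, 1, -1, 5/3]]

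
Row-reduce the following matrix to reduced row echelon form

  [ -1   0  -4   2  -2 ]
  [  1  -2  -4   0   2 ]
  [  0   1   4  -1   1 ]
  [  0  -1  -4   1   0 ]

[[1, 0, 4, -2, 0], [0, 1, 4, -1, 0], [0, 0, 0, 0, 1], [0, 0, 0, 0, 0]]

r1 := -1·r1
  [ 1   0   4  -2  2 ]
  [ 1  -2  -4   0  2 ]
  [ 0   1   4  -1  1 ]
  [ 0  -1  -4   1  0 ]
r2 := r2 − r1
  [ 1   0   4  -2  2 ]
  [ 0  -2  -8   2  0 ]
  [ 0   1   4  -1  1 ]
  [ 0  -1  -4   1  0 ]
r2 := -1/2·r2
  [ 1   0   4  -2  2 ]
  [ 0   1   4  -1  0 ]
  [ 0   1   4  -1  1 ]
  [ 0  -1  -4   1  0 ]
r3 := r3 − r2
  [ 1   0   4  -2  2 ]
  [ 0   1   4  -1  0 ]
  [ 0   0   0   0  1 ]
  [ 0  -1  -4   1  0 ]
r4 := r4 + r2
  [ 1  0  4  -2  2 ]
  [ 0  1  4  -1  0 ]
  [ 0  0  0   0  1 ]
  [ 0  0  0   0  0 ]
r1 := r1 − 2·r3
  [ 1  0  4  -2  0 ]
  [ 0  1  4  -1  0 ]
  [ 0  0  0   0  1 ]
  [ 0  0  0   0  0 ]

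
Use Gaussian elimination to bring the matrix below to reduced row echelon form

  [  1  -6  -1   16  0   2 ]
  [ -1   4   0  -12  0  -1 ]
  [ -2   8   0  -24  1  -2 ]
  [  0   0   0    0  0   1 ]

[[1, 0, 2, 4, 0, 0], [0, 1, 1/2, -2, 0, 0], [0, 0, 0, 0, 1, 0], [0, 0, 0, 0, 0, 1]]

Add ρ1 to ρ2.
Add 2 times ρ1 to ρ3.
Multiply ρ2 by -1/2.
Add 4 times ρ2 to ρ3.
Add 1/2 times ρ4 to ρ2.
Subtract 2 times ρ4 from ρ1.
Add 6 times ρ2 to ρ1.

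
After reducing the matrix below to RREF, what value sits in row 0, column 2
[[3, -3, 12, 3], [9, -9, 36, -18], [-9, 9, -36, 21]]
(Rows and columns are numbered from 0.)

4

Multiply R1 by 1/3.
  [  1  -1    4    1 ]
  [  9  -9   36  -18 ]
  [ -9   9  -36   21 ]
Subtract 9 times R1 from R2.
  [  1  -1    4    1 ]
  [  0   0    0  -27 ]
  [ -9   9  -36   21 ]
Add 9 times R1 to R3.
  [ 1  -1  4    1 ]
  [ 0   0  0  -27 ]
  [ 0   0  0   30 ]
Multiply R2 by -1/27.
  [ 1  -1  4   1 ]
  [ 0   0  0   1 ]
  [ 0   0  0  30 ]
Subtract 30 times R2 from R3.
  [ 1  -1  4  1 ]
  [ 0   0  0  1 ]
  [ 0   0  0  0 ]
Subtract R2 from R1.
  [ 1  -1  4  0 ]
  [ 0   0  0  1 ]
  [ 0   0  0  0 ]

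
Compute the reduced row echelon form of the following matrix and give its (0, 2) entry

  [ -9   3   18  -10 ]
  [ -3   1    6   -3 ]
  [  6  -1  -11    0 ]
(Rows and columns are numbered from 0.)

-5/3

ρ1 → -1/9·ρ1
  [  1  -1/3   -2  10/9 ]
  [ -3     1    6    -3 ]
  [  6    -1  -11     0 ]
ρ2 → ρ2 + 3·ρ1
  [ 1  -1/3   -2  10/9 ]
  [ 0     0    0   1/3 ]
  [ 6    -1  -11     0 ]
ρ3 → ρ3 − 6·ρ1
  [ 1  -1/3  -2   10/9 ]
  [ 0     0   0    1/3 ]
  [ 0     1   1  -20/3 ]
ρ2 <-> ρ3
  [ 1  -1/3  -2   10/9 ]
  [ 0     1   1  -20/3 ]
  [ 0     0   0    1/3 ]
ρ3 → 3·ρ3
  [ 1  -1/3  -2   10/9 ]
  [ 0     1   1  -20/3 ]
  [ 0     0   0      1 ]
ρ2 → ρ2 + 20/3·ρ3
  [ 1  -1/3  -2  10/9 ]
  [ 0     1   1     0 ]
  [ 0     0   0     1 ]
ρ1 → ρ1 − 10/9·ρ3
  [ 1  -1/3  -2  0 ]
  [ 0     1   1  0 ]
  [ 0     0   0  1 ]
ρ1 → ρ1 + 1/3·ρ2
  [ 1  0  -5/3  0 ]
  [ 0  1     1  0 ]
  [ 0  0     0  1 ]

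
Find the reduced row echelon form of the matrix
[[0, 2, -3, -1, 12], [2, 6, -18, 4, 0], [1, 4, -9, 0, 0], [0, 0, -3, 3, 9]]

[[1, 0, 0, -1, 0], [0, 1, 0, -2, 0], [0, 0, 1, -1, 0], [0, 0, 0, 0, 1]]

Swap r1 and r2.
  [ 2  6  -18   4   0 ]
  [ 0  2   -3  -1  12 ]
  [ 1  4   -9   0   0 ]
  [ 0  0   -3   3   9 ]
Multiply r1 by 1/2.
  [ 1  3  -9   2   0 ]
  [ 0  2  -3  -1  12 ]
  [ 1  4  -9   0   0 ]
  [ 0  0  -3   3   9 ]
Subtract r1 from r3.
  [ 1  3  -9   2   0 ]
  [ 0  2  -3  -1  12 ]
  [ 0  1   0  -2   0 ]
  [ 0  0  -3   3   9 ]
Multiply r2 by 1/2.
  [ 1  3    -9     2  0 ]
  [ 0  1  -3/2  -1/2  6 ]
  [ 0  1     0    -2  0 ]
  [ 0  0    -3     3  9 ]
Subtract r2 from r3.
  [ 1  3    -9     2   0 ]
  [ 0  1  -3/2  -1/2   6 ]
  [ 0  0   3/2  -3/2  -6 ]
  [ 0  0    -3     3   9 ]
Multiply r3 by 2/3.
  [ 1  3    -9     2   0 ]
  [ 0  1  -3/2  -1/2   6 ]
  [ 0  0     1    -1  -4 ]
  [ 0  0    -3     3   9 ]
Add 3 times r3 to r4.
  [ 1  3    -9     2   0 ]
  [ 0  1  -3/2  -1/2   6 ]
  [ 0  0     1    -1  -4 ]
  [ 0  0     0     0  -3 ]
Multiply r4 by -1/3.
  [ 1  3    -9     2   0 ]
  [ 0  1  -3/2  -1/2   6 ]
  [ 0  0     1    -1  -4 ]
  [ 0  0     0     0   1 ]
Add 4 times r4 to r3.
  [ 1  3    -9     2  0 ]
  [ 0  1  -3/2  -1/2  6 ]
  [ 0  0     1    -1  0 ]
  [ 0  0     0     0  1 ]
Subtract 6 times r4 from r2.
  [ 1  3    -9     2  0 ]
  [ 0  1  -3/2  -1/2  0 ]
  [ 0  0     1    -1  0 ]
  [ 0  0     0     0  1 ]
Add 3/2 times r3 to r2.
  [ 1  3  -9   2  0 ]
  [ 0  1   0  -2  0 ]
  [ 0  0   1  -1  0 ]
  [ 0  0   0   0  1 ]
Add 9 times r3 to r1.
  [ 1  3  0  -7  0 ]
  [ 0  1  0  -2  0 ]
  [ 0  0  1  -1  0 ]
  [ 0  0  0   0  1 ]
Subtract 3 times r2 from r1.
  [ 1  0  0  -1  0 ]
  [ 0  1  0  -2  0 ]
  [ 0  0  1  -1  0 ]
  [ 0  0  0   0  1 ]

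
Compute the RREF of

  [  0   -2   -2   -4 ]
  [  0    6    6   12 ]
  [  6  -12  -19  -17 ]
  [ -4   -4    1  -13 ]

[[1, 0, 0, 0], [0, 1, 0, 3], [0, 0, 1, -1], [0, 0, 0, 0]]

r1 <=> r3
  [  6  -12  -19  -17 ]
  [  0    6    6   12 ]
  [  0   -2   -2   -4 ]
  [ -4   -4    1  -13 ]
r1 ← 1/6·r1
  [  1  -2  -19/6  -17/6 ]
  [  0   6      6     12 ]
  [  0  -2     -2     -4 ]
  [ -4  -4      1    -13 ]
r4 ← r4 + 4·r1
  [ 1   -2  -19/6  -17/6 ]
  [ 0    6      6     12 ]
  [ 0   -2     -2     -4 ]
  [ 0  -12  -35/3  -73/3 ]
r2 ← 1/6·r2
  [ 1   -2  -19/6  -17/6 ]
  [ 0    1      1      2 ]
  [ 0   -2     -2     -4 ]
  [ 0  -12  -35/3  -73/3 ]
r3 ← r3 + 2·r2
  [ 1   -2  -19/6  -17/6 ]
  [ 0    1      1      2 ]
  [ 0    0      0      0 ]
  [ 0  -12  -35/3  -73/3 ]
r4 ← r4 + 12·r2
  [ 1  -2  -19/6  -17/6 ]
  [ 0   1      1      2 ]
  [ 0   0      0      0 ]
  [ 0   0    1/3   -1/3 ]
r3 <=> r4
  [ 1  -2  -19/6  -17/6 ]
  [ 0   1      1      2 ]
  [ 0   0    1/3   -1/3 ]
  [ 0   0      0      0 ]
r3 ← 3·r3
  [ 1  -2  -19/6  -17/6 ]
  [ 0   1      1      2 ]
  [ 0   0      1     -1 ]
  [ 0   0      0      0 ]
r2 ← r2 − r3
  [ 1  -2  -19/6  -17/6 ]
  [ 0   1      0      3 ]
  [ 0   0      1     -1 ]
  [ 0   0      0      0 ]
r1 ← r1 + 19/6·r3
  [ 1  -2  0  -6 ]
  [ 0   1  0   3 ]
  [ 0   0  1  -1 ]
  [ 0   0  0   0 ]
r1 ← r1 + 2·r2
  [ 1  0  0   0 ]
  [ 0  1  0   3 ]
  [ 0  0  1  -1 ]
  [ 0  0  0   0 ]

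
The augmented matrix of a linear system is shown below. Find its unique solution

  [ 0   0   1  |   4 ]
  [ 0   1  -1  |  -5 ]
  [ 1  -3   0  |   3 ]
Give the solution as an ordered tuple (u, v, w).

(0, -1, 4)

R1 <=> R3
R2 -> R2 + R3
R1 -> R1 + 3·R2
Reading off the last column: u = 0, v = -1, w = 4.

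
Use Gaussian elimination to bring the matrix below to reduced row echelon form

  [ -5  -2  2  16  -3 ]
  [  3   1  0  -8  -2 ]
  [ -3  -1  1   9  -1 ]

R1 → -1/5·R1
  [  1  2/5  -2/5  -16/5  3/5 ]
  [  3    1     0     -8   -2 ]
  [ -3   -1     1      9   -1 ]
R2 → R2 − 3·R1
  [  1   2/5  -2/5  -16/5    3/5 ]
  [  0  -1/5   6/5    8/5  -19/5 ]
  [ -3    -1     1      9     -1 ]
R3 → R3 + 3·R1
  [ 1   2/5  -2/5  -16/5    3/5 ]
  [ 0  -1/5   6/5    8/5  -19/5 ]
  [ 0   1/5  -1/5   -3/5    4/5 ]
R2 → -5·R2
  [ 1  2/5  -2/5  -16/5  3/5 ]
  [ 0    1    -6     -8   19 ]
  [ 0  1/5  -1/5   -3/5  4/5 ]
R3 → R3 − 1/5·R2
  [ 1  2/5  -2/5  -16/5  3/5 ]
  [ 0    1    -6     -8   19 ]
  [ 0    0     1      1   -3 ]
R2 → R2 + 6·R3
  [ 1  2/5  -2/5  -16/5  3/5 ]
  [ 0    1     0     -2    1 ]
  [ 0    0     1      1   -3 ]
R1 → R1 + 2/5·R3
  [ 1  2/5  0  -14/5  -3/5 ]
  [ 0    1  0     -2     1 ]
  [ 0    0  1      1    -3 ]
R1 → R1 − 2/5·R2
  [ 1  0  0  -2  -1 ]
  [ 0  1  0  -2   1 ]
  [ 0  0  1   1  -3 ]

[[1, 0, 0, -2, -1], [0, 1, 0, -2, 1], [0, 0, 1, 1, -3]]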